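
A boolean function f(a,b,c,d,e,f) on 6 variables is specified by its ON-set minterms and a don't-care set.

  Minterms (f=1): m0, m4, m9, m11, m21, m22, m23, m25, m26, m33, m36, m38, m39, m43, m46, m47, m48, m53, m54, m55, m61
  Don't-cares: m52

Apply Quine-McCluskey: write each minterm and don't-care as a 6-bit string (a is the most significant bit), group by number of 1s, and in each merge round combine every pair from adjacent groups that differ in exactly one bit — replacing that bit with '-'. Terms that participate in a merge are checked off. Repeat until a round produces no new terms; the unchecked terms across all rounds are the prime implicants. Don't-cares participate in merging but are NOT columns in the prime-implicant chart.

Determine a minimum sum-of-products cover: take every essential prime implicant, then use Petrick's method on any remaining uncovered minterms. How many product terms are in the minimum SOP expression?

11

Round 0: 000000✓ 000100✓ 001001✓ 001011✓ 010101✓ 010110✓ 010111✓ 011001✓ 011010 100001 100100✓ 100110✓ 100111✓ 101011✓ 101110✓ 101111✓ 110000✓ 110100✓ 110101✓ 110110✓ 110111✓ 111101✓
Round 1: -00100 -01011 -10101✓ -10110✓ -10111✓ 0-1001 000-00 0010-1 0101-1✓ 01011-✓ 1-0100✓ 1-0110✓ 1-0111✓ 10-110✓ 10-111✓ 1001-0✓ 10011-✓ 101-11 10111-✓ 11-101 110-00 1101-0✓ 1101-1✓ 11010-✓ 11011-✓
Round 2: -101-1 -1011- 1-01-0 1-011- 10-11- 1101--
PIs = {-00100, -01011, -101-1, -1011-, 0-1001, 000-00, 0010-1, 011010, 1-01-0, 1-011-, 10-11-, 100001, 101-11, 11-101, 110-00, 1101--}
Coverage chart:
  m0: 000-00 ←essential
  m4: -00100,000-00
  m9: 0-1001,0010-1
  m11: -01011,0010-1
  m21: -101-1 ←essential
  m22: -1011- ←essential
  m23: -101-1,-1011-
  m25: 0-1001 ←essential
  m26: 011010 ←essential
  m33: 100001 ←essential
  m36: -00100,1-01-0
  m38: 1-01-0,1-011-,10-11-
  m39: 1-011-,10-11-
  m43: -01011,101-11
  m46: 10-11- ←essential
  m47: 10-11-,101-11
  m48: 110-00 ←essential
  m53: -101-1,11-101,1101--
  m54: -1011-,1-01-0,1-011-,1101--
  m55: -101-1,-1011-,1-011-,1101--
  m61: 11-101 ←essential
Essential: -101-1, -1011-, 0-1001, 000-00, 011010, 10-11-, 100001, 11-101, 110-00
Petrick residual → -00100, -01011
Min cover (11 terms): b'c'de'f' + b'cd'ef + bc'df + bc'de + a'cd'e'f + a'b'c'e'f' + a'bcd'ef' + ab'de + ab'c'd'e'f + abde'f + abc'e'f'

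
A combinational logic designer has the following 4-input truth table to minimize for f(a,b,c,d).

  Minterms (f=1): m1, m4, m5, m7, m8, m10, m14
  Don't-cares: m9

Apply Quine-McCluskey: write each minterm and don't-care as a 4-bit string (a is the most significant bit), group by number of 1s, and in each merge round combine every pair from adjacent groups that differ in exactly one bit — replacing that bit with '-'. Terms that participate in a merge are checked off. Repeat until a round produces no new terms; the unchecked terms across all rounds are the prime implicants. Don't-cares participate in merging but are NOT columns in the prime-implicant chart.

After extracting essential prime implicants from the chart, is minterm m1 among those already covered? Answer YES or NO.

[col 0] 0001*, 0100*, 0101*, 0111*, 1000*, 1001*, 1010*, 1110*
[col 1] -001, 0-01, 01-1, 010-, 1-10, 10-0, 100-
Prime implicants: -001, 0-01, 01-1, 010-, 1-10, 10-0, 100-
PI chart (minterm → PIs covering it):
  1 | -001,0-01
  4 | 010-  (sole → essential)
  5 | 0-01,01-1,010-
  7 | 01-1  (sole → essential)
  8 | 10-0,100-
  10 | 1-10,10-0
  14 | 1-10  (sole → essential)
Essential prime implicants: 01-1, 010-, 1-10

NO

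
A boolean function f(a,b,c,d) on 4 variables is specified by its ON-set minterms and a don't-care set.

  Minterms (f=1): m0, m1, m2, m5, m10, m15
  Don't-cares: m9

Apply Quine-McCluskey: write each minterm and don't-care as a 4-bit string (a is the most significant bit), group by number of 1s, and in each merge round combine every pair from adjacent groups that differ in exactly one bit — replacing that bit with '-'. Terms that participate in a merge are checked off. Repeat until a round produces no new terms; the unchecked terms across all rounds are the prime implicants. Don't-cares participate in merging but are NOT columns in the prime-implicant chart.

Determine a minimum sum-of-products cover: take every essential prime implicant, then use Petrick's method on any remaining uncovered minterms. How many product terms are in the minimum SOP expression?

4

[col 0] 0000*, 0001*, 0010*, 0101*, 1001*, 1010*, 1111
[col 1] -001, -010, 0-01, 00-0, 000-
Prime implicants: -001, -010, 0-01, 00-0, 000-, 1111
PI chart (minterm → PIs covering it):
  0 | 00-0,000-
  1 | -001,0-01,000-
  2 | -010,00-0
  5 | 0-01  (sole → essential)
  10 | -010  (sole → essential)
  15 | 1111  (sole → essential)
Essential prime implicants: -010, 0-01, 1111
Petrick residual → 00-0
Minimum SOP uses 4 PIs: b'cd' + a'c'd + a'b'd' + abcd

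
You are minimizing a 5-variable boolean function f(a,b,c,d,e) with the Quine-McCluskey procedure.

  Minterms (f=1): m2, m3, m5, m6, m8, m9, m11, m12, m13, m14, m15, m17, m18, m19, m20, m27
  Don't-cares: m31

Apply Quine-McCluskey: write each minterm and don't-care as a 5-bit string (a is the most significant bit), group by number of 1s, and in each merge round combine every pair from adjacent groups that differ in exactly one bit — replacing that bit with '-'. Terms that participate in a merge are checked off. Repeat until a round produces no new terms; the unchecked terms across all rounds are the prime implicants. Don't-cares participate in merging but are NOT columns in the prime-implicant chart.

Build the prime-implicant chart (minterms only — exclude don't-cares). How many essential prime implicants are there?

size-2^0 implicants → 00010(✓)  00011(✓)  00101(✓)  00110(✓)  01000(✓)  01001(✓)  01011(✓)  01100(✓)  01101(✓)  01110(✓)  01111(✓)  10001(✓)  10010(✓)  10011(✓)  10100  11011(✓)  11111(✓)
size-2^1 implicants → -0010(✓)  -0011(✓)  -1011(✓)  -1111(✓)  0-011(✓)  0-101  0-110  00-10  0001-(✓)  01-00(✓)  01-01(✓)  01-11(✓)  010-1(✓)  0100-(✓)  011-0(✓)  011-1(✓)  0110-(✓)  0111-(✓)  1-011(✓)  100-1  1001-(✓)  11-11(✓)
size-2^2 implicants → --011  -001-  -1-11  01--1  01-0-  011--
Unchecked terms (primes): --011, -001-, -1-11, 0-101, 0-110, 00-10, 01--1, 01-0-, 011--, 100-1, 10100
Minterm coverage:
  m2 ⊆ -001-,00-10
  m3 ⊆ --011,-001-
  m5 ⊆ 0-101 [E]
  m6 ⊆ 0-110,00-10
  m8 ⊆ 01-0- [E]
  m9 ⊆ 01--1,01-0-
  m11 ⊆ --011,-1-11,01--1
  m12 ⊆ 01-0-,011--
  m13 ⊆ 0-101,01--1,01-0-,011--
  m14 ⊆ 0-110,011--
  m15 ⊆ -1-11,01--1,011--
  m17 ⊆ 100-1 [E]
  m18 ⊆ -001- [E]
  m19 ⊆ --011,-001-,100-1
  m20 ⊆ 10100 [E]
  m27 ⊆ --011,-1-11
E = {-001-, 0-101, 01-0-, 100-1, 10100}

5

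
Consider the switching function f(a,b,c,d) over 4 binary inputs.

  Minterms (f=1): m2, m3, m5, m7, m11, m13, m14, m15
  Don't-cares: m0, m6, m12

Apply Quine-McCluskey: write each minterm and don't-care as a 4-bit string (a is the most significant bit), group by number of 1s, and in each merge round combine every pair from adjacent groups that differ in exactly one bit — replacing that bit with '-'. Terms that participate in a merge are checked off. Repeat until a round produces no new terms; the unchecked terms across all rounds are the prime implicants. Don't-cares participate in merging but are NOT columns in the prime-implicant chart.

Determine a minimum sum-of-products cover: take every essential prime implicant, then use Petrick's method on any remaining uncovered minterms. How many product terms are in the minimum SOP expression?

4

size-2^0 implicants → 0000(✓)  0010(✓)  0011(✓)  0101(✓)  0110(✓)  0111(✓)  1011(✓)  1100(✓)  1101(✓)  1110(✓)  1111(✓)
size-2^1 implicants → -011(✓)  -101(✓)  -110(✓)  -111(✓)  0-10(✓)  0-11(✓)  00-0  001-(✓)  01-1(✓)  011-(✓)  1-11(✓)  11-0(✓)  11-1(✓)  110-(✓)  111-(✓)
size-2^2 implicants → --11  -1-1  -11-  0-1-  11--
Unchecked terms (primes): --11, -1-1, -11-, 0-1-, 00-0, 11--
Minterm coverage:
  m2 ⊆ 0-1-,00-0
  m3 ⊆ --11,0-1-
  m5 ⊆ -1-1 [E]
  m7 ⊆ --11,-1-1,-11-,0-1-
  m11 ⊆ --11 [E]
  m13 ⊆ -1-1,11--
  m14 ⊆ -11-,11--
  m15 ⊆ --11,-1-1,-11-,11--
E = {--11, -1-1}
Petrick residual → -11-, 0-1-
Cover = cd + bd + bc + a'c  |cover|=4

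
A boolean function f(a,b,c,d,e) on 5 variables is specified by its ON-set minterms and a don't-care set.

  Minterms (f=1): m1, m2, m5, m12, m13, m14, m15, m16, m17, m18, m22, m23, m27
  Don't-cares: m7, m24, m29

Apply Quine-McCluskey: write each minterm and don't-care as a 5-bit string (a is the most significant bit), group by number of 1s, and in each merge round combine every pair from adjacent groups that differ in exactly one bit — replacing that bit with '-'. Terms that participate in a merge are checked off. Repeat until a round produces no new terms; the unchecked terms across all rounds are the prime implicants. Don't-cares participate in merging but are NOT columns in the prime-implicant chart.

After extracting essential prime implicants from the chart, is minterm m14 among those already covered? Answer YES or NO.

size-2^0 implicants → 00001(✓)  00010(✓)  00101(✓)  00111(✓)  01100(✓)  01101(✓)  01110(✓)  01111(✓)  10000(✓)  10001(✓)  10010(✓)  10110(✓)  10111(✓)  11000(✓)  11011  11101(✓)
size-2^1 implicants → -0001  -0010  -0111  -1101  0-101(✓)  0-111(✓)  00-01  001-1(✓)  011-0(✓)  011-1(✓)  0110-(✓)  0111-(✓)  1-000  10-10  100-0  1000-  1011-
size-2^2 implicants → 0-1-1  011--
Unchecked terms (primes): -0001, -0010, -0111, -1101, 0-1-1, 00-01, 011--, 1-000, 10-10, 100-0, 1000-, 1011-, 11011
Minterm coverage:
  m1 ⊆ -0001,00-01
  m2 ⊆ -0010 [E]
  m5 ⊆ 0-1-1,00-01
  m12 ⊆ 011-- [E]
  m13 ⊆ -1101,0-1-1,011--
  m14 ⊆ 011-- [E]
  m15 ⊆ 0-1-1,011--
  m16 ⊆ 1-000,100-0,1000-
  m17 ⊆ -0001,1000-
  m18 ⊆ -0010,10-10,100-0
  m22 ⊆ 10-10,1011-
  m23 ⊆ -0111,1011-
  m27 ⊆ 11011 [E]
E = {-0010, 011--, 11011}

YES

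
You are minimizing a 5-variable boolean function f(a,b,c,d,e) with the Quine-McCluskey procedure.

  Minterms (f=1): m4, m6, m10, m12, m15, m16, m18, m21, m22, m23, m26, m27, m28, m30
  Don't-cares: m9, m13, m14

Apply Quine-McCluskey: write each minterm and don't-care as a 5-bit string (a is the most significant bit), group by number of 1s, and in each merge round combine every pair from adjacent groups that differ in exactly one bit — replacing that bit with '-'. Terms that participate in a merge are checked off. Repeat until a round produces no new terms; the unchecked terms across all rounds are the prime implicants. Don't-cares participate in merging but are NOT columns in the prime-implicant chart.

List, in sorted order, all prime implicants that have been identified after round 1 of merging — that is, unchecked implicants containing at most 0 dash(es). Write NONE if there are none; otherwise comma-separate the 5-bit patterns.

NONE

[col 0] 00100*, 00110*, 01001*, 01010*, 01100*, 01101*, 01110*, 01111*, 10000*, 10010*, 10101*, 10110*, 10111*, 11010*, 11011*, 11100*, 11110*
[col 1] -0110*, -1010*, -1100*, -1110*, 0-100*, 0-110*, 001-0*, 01-01, 01-10*, 011-0*, 011-1*, 0110-*, 0111-*, 1-010*, 1-110*, 10-10*, 100-0, 101-1, 1011-, 11-10*, 1101-, 111-0*
[col 2] --110, -1-10, -11-0, 0-1-0, 011--, 1--10
Prime implicants: --110, -1-10, -11-0, 0-1-0, 01-01, 011--, 1--10, 100-0, 101-1, 1011-, 1101-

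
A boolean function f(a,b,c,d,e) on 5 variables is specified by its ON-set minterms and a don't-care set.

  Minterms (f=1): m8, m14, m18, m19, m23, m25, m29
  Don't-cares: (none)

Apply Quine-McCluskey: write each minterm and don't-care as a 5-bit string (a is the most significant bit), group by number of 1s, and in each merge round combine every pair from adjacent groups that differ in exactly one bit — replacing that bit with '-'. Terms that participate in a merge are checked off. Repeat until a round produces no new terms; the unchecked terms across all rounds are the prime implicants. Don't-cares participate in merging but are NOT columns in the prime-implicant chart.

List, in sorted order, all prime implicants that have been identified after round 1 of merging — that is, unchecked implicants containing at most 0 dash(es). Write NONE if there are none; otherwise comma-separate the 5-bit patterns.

Round 0: 01000 01110 10010✓ 10011✓ 10111✓ 11001✓ 11101✓
Round 1: 10-11 1001- 11-01
PIs = {01000, 01110, 10-11, 1001-, 11-01}

01000, 01110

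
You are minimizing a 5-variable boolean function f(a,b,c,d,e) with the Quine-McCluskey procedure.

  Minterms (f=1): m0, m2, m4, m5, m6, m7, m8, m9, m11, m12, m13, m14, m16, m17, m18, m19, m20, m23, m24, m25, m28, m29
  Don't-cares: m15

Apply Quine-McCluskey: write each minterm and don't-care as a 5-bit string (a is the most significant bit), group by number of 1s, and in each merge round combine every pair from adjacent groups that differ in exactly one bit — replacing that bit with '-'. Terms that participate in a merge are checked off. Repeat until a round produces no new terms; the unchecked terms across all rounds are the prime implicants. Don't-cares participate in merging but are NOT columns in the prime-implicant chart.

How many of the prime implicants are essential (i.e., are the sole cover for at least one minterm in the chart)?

4

size-2^0 implicants → 00000(✓)  00010(✓)  00100(✓)  00101(✓)  00110(✓)  00111(✓)  01000(✓)  01001(✓)  01011(✓)  01100(✓)  01101(✓)  01110(✓)  01111(✓)  10000(✓)  10001(✓)  10010(✓)  10011(✓)  10100(✓)  10111(✓)  11000(✓)  11001(✓)  11100(✓)  11101(✓)
size-2^1 implicants → -0000(✓)  -0010(✓)  -0100(✓)  -0111  -1000(✓)  -1001(✓)  -1100(✓)  -1101(✓)  0-000(✓)  0-100(✓)  0-101(✓)  0-110(✓)  0-111(✓)  00-00(✓)  00-10(✓)  000-0(✓)  001-0(✓)  001-1(✓)  0010-(✓)  0011-(✓)  01-00(✓)  01-01(✓)  01-11(✓)  010-1(✓)  0100-(✓)  011-0(✓)  011-1(✓)  0110-(✓)  0111-(✓)  1-000(✓)  1-001(✓)  1-100(✓)  10-00(✓)  10-11  100-0(✓)  100-1(✓)  1000-(✓)  1001-(✓)  11-00(✓)  11-01(✓)  1100-(✓)  1110-(✓)
size-2^2 implicants → --000(✓)  --100(✓)  -0-00(✓)  -00-0  -1-00(✓)  -1-01(✓)  -100-(✓)  -110-(✓)  0--00(✓)  0-1-0(✓)  0-1-1(✓)  0-10-(✓)  0-11-(✓)  00--0  001--(✓)  01--1  01-0-(✓)  011--(✓)  1--00(✓)  1-00-  100--  11-0-(✓)
size-2^3 implicants → ---00  -1-0-  0-1--
Unchecked terms (primes): ---00, -00-0, -0111, -1-0-, 0-1--, 00--0, 01--1, 1-00-, 10-11, 100--
Minterm coverage:
  m0 ⊆ ---00,-00-0,00--0
  m2 ⊆ -00-0,00--0
  m4 ⊆ ---00,0-1--,00--0
  m5 ⊆ 0-1-- [E]
  m6 ⊆ 0-1--,00--0
  m7 ⊆ -0111,0-1--
  m8 ⊆ ---00,-1-0-
  m9 ⊆ -1-0-,01--1
  m11 ⊆ 01--1 [E]
  m12 ⊆ ---00,-1-0-,0-1--
  m13 ⊆ -1-0-,0-1--,01--1
  m14 ⊆ 0-1-- [E]
  m16 ⊆ ---00,-00-0,1-00-,100--
  m17 ⊆ 1-00-,100--
  m18 ⊆ -00-0,100--
  m19 ⊆ 10-11,100--
  m20 ⊆ ---00 [E]
  m23 ⊆ -0111,10-11
  m24 ⊆ ---00,-1-0-,1-00-
  m25 ⊆ -1-0-,1-00-
  m28 ⊆ ---00,-1-0-
  m29 ⊆ -1-0- [E]
E = {---00, -1-0-, 0-1--, 01--1}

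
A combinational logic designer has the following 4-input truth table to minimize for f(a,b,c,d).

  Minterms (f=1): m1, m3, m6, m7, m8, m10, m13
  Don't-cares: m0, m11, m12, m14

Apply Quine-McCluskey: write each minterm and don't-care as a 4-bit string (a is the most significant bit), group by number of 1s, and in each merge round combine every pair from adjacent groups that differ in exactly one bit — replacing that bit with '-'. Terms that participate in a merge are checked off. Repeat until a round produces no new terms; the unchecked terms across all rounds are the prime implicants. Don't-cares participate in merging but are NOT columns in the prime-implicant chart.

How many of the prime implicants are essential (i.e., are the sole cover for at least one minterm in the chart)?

1

size-2^0 implicants → 0000(✓)  0001(✓)  0011(✓)  0110(✓)  0111(✓)  1000(✓)  1010(✓)  1011(✓)  1100(✓)  1101(✓)  1110(✓)
size-2^1 implicants → -000  -011  -110  0-11  00-1  000-  011-  1-00(✓)  1-10(✓)  10-0(✓)  101-  11-0(✓)  110-
size-2^2 implicants → 1--0
Unchecked terms (primes): -000, -011, -110, 0-11, 00-1, 000-, 011-, 1--0, 101-, 110-
Minterm coverage:
  m1 ⊆ 00-1,000-
  m3 ⊆ -011,0-11,00-1
  m6 ⊆ -110,011-
  m7 ⊆ 0-11,011-
  m8 ⊆ -000,1--0
  m10 ⊆ 1--0,101-
  m13 ⊆ 110- [E]
E = {110-}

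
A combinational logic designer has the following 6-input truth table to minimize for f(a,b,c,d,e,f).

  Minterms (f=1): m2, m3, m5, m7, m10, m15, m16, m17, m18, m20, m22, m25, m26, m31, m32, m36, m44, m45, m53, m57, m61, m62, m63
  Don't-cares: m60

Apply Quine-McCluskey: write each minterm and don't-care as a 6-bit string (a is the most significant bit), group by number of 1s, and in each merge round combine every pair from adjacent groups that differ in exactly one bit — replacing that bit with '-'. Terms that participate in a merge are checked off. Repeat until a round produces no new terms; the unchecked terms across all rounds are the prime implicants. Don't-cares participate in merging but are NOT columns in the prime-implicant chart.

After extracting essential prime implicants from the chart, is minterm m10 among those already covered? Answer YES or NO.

Round 0: 000010✓ 000011✓ 000101✓ 000111✓ 001010✓ 001111✓ 010000✓ 010001✓ 010010✓ 010100✓ 010110✓ 011001✓ 011010✓ 011111✓ 100000✓ 100100✓ 101100✓ 101101✓ 110101✓ 111001✓ 111100✓ 111101✓ 111110✓ 111111✓
Round 1: -11001 -11111 0-0010✓ 0-1010✓ 0-1111 00-010✓ 00-111 000-11 00001- 0001-1 01-001 01-010✓ 010-00✓ 010-10✓ 0100-0✓ 01000- 0101-0✓ 1-1100✓ 1-1101✓ 10-100 100-00 10110-✓ 11-101 111-01 1111-0✓ 1111-1✓ 11110-✓ 11111-✓
Round 2: 0--010 010--0 1-110- 1111--
PIs = {-11001, -11111, 0--010, 0-1111, 00-111, 000-11, 00001-, 0001-1, 01-001, 010--0, 01000-, 1-110-, 10-100, 100-00, 11-101, 111-01, 1111--}
Coverage chart:
  m2: 0--010,00001-
  m3: 000-11,00001-
  m5: 0001-1 ←essential
  m7: 00-111,000-11,0001-1
  m10: 0--010 ←essential
  m15: 0-1111,00-111
  m16: 010--0,01000-
  m17: 01-001,01000-
  m18: 0--010,010--0
  m20: 010--0 ←essential
  m22: 010--0 ←essential
  m25: -11001,01-001
  m26: 0--010 ←essential
  m31: -11111,0-1111
  m32: 100-00 ←essential
  m36: 10-100,100-00
  m44: 1-110-,10-100
  m45: 1-110- ←essential
  m53: 11-101 ←essential
  m57: -11001,111-01
  m61: 1-110-,11-101,111-01,1111--
  m62: 1111-- ←essential
  m63: -11111,1111--
Essential: 0--010, 0001-1, 010--0, 1-110-, 100-00, 11-101, 1111--

YES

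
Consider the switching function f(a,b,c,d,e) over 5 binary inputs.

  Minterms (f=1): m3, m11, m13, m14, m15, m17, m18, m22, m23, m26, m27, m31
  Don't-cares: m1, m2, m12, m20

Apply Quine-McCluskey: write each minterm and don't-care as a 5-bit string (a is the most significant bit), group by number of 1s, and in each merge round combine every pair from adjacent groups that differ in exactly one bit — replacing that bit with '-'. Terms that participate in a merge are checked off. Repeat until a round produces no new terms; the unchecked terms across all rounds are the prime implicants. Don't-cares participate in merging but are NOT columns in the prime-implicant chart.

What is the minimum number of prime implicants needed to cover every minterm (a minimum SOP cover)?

6

[col 0] 00001*, 00010*, 00011*, 01011*, 01100*, 01101*, 01110*, 01111*, 10001*, 10010*, 10100*, 10110*, 10111*, 11010*, 11011*, 11111*
[col 1] -0001, -0010, -1011*, -1111*, 0-011, 000-1, 0001-, 01-11*, 011-0*, 011-1*, 0110-*, 0111-*, 1-010, 1-111, 10-10, 101-0, 1011-, 11-11*, 1101-
[col 2] -1-11, 011--
Prime implicants: -0001, -0010, -1-11, 0-011, 000-1, 0001-, 011--, 1-010, 1-111, 10-10, 101-0, 1011-, 1101-
PI chart (minterm → PIs covering it):
  3 | 0-011,000-1,0001-
  11 | -1-11,0-011
  13 | 011--  (sole → essential)
  14 | 011--  (sole → essential)
  15 | -1-11,011--
  17 | -0001  (sole → essential)
  18 | -0010,1-010,10-10
  22 | 10-10,101-0,1011-
  23 | 1-111,1011-
  26 | 1-010,1101-
  27 | -1-11,1101-
  31 | -1-11,1-111
Essential prime implicants: -0001, 011--
Petrick residual → -1-11, 0-011, 1-010, 1011-
Minimum SOP uses 6 PIs: b'c'd'e + bde + a'c'de + a'bc + ac'de' + ab'cd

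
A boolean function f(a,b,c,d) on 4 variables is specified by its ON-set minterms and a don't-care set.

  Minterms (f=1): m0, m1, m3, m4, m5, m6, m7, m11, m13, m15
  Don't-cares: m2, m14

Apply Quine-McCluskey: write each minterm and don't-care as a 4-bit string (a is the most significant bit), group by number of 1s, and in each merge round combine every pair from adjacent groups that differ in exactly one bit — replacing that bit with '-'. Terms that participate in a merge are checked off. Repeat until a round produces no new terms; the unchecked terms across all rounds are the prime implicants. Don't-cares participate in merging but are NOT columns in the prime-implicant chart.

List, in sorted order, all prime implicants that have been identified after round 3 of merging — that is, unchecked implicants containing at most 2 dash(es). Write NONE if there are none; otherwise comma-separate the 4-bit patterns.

--11, -1-1, -11-

Round 0: 0000✓ 0001✓ 0010✓ 0011✓ 0100✓ 0101✓ 0110✓ 0111✓ 1011✓ 1101✓ 1110✓ 1111✓
Round 1: -011✓ -101✓ -110✓ -111✓ 0-00✓ 0-01✓ 0-10✓ 0-11✓ 00-0✓ 00-1✓ 000-✓ 001-✓ 01-0✓ 01-1✓ 010-✓ 011-✓ 1-11✓ 11-1✓ 111-✓
Round 2: --11 -1-1 -11- 0--0✓ 0--1✓ 0-0-✓ 0-1-✓ 00--✓ 01--✓
Round 3: 0---
PIs = {--11, -1-1, -11-, 0---}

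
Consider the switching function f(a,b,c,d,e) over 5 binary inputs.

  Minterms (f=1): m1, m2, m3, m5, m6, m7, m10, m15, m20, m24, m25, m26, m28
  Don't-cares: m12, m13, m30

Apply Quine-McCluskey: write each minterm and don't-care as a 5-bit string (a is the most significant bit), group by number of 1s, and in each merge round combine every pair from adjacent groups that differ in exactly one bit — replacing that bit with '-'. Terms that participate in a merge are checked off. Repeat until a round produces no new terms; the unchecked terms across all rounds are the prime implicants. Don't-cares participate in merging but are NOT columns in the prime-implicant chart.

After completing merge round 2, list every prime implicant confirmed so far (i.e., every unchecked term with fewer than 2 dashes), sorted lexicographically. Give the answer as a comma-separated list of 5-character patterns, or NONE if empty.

size-2^0 implicants → 00001(✓)  00010(✓)  00011(✓)  00101(✓)  00110(✓)  00111(✓)  01010(✓)  01100(✓)  01101(✓)  01111(✓)  10100(✓)  11000(✓)  11001(✓)  11010(✓)  11100(✓)  11110(✓)
size-2^1 implicants → -1010  -1100  0-010  0-101(✓)  0-111(✓)  00-01(✓)  00-10(✓)  00-11(✓)  000-1(✓)  0001-(✓)  001-1(✓)  0011-(✓)  011-1(✓)  0110-  1-100  11-00(✓)  11-10(✓)  110-0(✓)  1100-  111-0(✓)
size-2^2 implicants → 0-1-1  00--1  00-1-  11--0
Unchecked terms (primes): -1010, -1100, 0-010, 0-1-1, 00--1, 00-1-, 0110-, 1-100, 11--0, 1100-

-1010, -1100, 0-010, 0110-, 1-100, 1100-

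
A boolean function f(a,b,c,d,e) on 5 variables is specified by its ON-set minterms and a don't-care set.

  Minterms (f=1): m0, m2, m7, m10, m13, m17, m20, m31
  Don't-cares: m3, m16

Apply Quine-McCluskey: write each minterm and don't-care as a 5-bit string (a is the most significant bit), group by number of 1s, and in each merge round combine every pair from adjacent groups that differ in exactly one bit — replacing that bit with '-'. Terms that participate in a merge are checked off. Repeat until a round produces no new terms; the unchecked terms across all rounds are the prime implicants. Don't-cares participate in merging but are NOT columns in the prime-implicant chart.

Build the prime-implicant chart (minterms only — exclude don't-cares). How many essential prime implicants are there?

6

Round 0: 00000✓ 00010✓ 00011✓ 00111✓ 01010✓ 01101 10000✓ 10001✓ 10100✓ 11111
Round 1: -0000 0-010 00-11 000-0 0001- 10-00 1000-
PIs = {-0000, 0-010, 00-11, 000-0, 0001-, 01101, 10-00, 1000-, 11111}
Coverage chart:
  m0: -0000,000-0
  m2: 0-010,000-0,0001-
  m7: 00-11 ←essential
  m10: 0-010 ←essential
  m13: 01101 ←essential
  m17: 1000- ←essential
  m20: 10-00 ←essential
  m31: 11111 ←essential
Essential: 0-010, 00-11, 01101, 10-00, 1000-, 11111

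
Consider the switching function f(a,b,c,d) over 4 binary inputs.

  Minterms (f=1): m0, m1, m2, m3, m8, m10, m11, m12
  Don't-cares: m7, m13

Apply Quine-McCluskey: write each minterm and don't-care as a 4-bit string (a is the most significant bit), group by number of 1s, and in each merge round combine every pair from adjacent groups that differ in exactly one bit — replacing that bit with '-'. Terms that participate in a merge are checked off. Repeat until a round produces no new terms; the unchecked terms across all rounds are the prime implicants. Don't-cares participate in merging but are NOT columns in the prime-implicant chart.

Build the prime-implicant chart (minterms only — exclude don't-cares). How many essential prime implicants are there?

2

[col 0] 0000*, 0001*, 0010*, 0011*, 0111*, 1000*, 1010*, 1011*, 1100*, 1101*
[col 1] -000*, -010*, -011*, 0-11, 00-0*, 00-1*, 000-*, 001-*, 1-00, 10-0*, 101-*, 110-
[col 2] -0-0, -01-, 00--
Prime implicants: -0-0, -01-, 0-11, 00--, 1-00, 110-
PI chart (minterm → PIs covering it):
  0 | -0-0,00--
  1 | 00--  (sole → essential)
  2 | -0-0,-01-,00--
  3 | -01-,0-11,00--
  8 | -0-0,1-00
  10 | -0-0,-01-
  11 | -01-  (sole → essential)
  12 | 1-00,110-
Essential prime implicants: -01-, 00--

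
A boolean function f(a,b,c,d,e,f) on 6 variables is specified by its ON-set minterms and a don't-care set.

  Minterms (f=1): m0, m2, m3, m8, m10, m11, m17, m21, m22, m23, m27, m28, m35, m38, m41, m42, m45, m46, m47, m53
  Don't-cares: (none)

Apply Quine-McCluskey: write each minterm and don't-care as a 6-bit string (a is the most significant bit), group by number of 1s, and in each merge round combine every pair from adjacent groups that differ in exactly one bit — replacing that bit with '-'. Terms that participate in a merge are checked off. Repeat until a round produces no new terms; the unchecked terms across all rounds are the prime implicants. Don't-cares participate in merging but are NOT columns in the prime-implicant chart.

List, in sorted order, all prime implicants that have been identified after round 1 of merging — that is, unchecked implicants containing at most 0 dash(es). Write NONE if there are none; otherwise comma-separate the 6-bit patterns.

011100

size-2^0 implicants → 000000(✓)  000010(✓)  000011(✓)  001000(✓)  001010(✓)  001011(✓)  010001(✓)  010101(✓)  010110(✓)  010111(✓)  011011(✓)  011100  100011(✓)  100110(✓)  101001(✓)  101010(✓)  101101(✓)  101110(✓)  101111(✓)  110101(✓)
size-2^1 implicants → -00011  -01010  -10101  0-1011  00-000(✓)  00-010(✓)  00-011(✓)  0000-0(✓)  00001-(✓)  0010-0(✓)  00101-(✓)  010-01  0101-1  01011-  10-110  101-01  101-10  1011-1  10111-
size-2^2 implicants → 00-0-0  00-01-
Unchecked terms (primes): -00011, -01010, -10101, 0-1011, 00-0-0, 00-01-, 010-01, 0101-1, 01011-, 011100, 10-110, 101-01, 101-10, 1011-1, 10111-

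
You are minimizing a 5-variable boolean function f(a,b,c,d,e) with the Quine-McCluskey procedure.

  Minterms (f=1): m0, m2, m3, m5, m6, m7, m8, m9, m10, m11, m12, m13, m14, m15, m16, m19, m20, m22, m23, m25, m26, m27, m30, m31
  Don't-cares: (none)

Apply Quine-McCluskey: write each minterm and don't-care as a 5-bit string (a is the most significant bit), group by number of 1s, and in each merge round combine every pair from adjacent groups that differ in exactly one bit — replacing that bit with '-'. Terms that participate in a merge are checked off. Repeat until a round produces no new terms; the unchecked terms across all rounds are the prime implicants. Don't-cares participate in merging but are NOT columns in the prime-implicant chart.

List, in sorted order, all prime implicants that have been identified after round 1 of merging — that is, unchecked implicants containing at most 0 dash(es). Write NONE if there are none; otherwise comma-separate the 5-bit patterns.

size-2^0 implicants → 00000(✓)  00010(✓)  00011(✓)  00101(✓)  00110(✓)  00111(✓)  01000(✓)  01001(✓)  01010(✓)  01011(✓)  01100(✓)  01101(✓)  01110(✓)  01111(✓)  10000(✓)  10011(✓)  10100(✓)  10110(✓)  10111(✓)  11001(✓)  11010(✓)  11011(✓)  11110(✓)  11111(✓)
size-2^1 implicants → -0000  -0011(✓)  -0110(✓)  -0111(✓)  -1001(✓)  -1010(✓)  -1011(✓)  -1110(✓)  -1111(✓)  0-000(✓)  0-010(✓)  0-011(✓)  0-101(✓)  0-110(✓)  0-111(✓)  00-10(✓)  00-11(✓)  000-0(✓)  0001-(✓)  001-1(✓)  0011-(✓)  01-00(✓)  01-01(✓)  01-10(✓)  01-11(✓)  010-0(✓)  010-1(✓)  0100-(✓)  0101-(✓)  011-0(✓)  011-1(✓)  0110-(✓)  0111-(✓)  1-011(✓)  1-110(✓)  1-111(✓)  10-00  10-11(✓)  101-0  1011-(✓)  11-10(✓)  11-11(✓)  110-1(✓)  1101-(✓)  1111-(✓)
size-2^2 implicants → --011(✓)  --110(✓)  --111(✓)  -0-11(✓)  -011-(✓)  -1-10(✓)  -1-11(✓)  -10-1  -101-(✓)  -111-(✓)  0--10(✓)  0--11(✓)  0-0-0  0-01-(✓)  0-1-1  0-11-(✓)  00-1-(✓)  01--0(✓)  01--1(✓)  01-0-(✓)  01-1-(✓)  010--(✓)  011--(✓)  1--11(✓)  1-11-(✓)  11-1-(✓)
size-2^3 implicants → ---11  --11-  -1-1-  0--1-  01---
Unchecked terms (primes): ---11, --11-, -0000, -1-1-, -10-1, 0--1-, 0-0-0, 0-1-1, 01---, 10-00, 101-0

NONE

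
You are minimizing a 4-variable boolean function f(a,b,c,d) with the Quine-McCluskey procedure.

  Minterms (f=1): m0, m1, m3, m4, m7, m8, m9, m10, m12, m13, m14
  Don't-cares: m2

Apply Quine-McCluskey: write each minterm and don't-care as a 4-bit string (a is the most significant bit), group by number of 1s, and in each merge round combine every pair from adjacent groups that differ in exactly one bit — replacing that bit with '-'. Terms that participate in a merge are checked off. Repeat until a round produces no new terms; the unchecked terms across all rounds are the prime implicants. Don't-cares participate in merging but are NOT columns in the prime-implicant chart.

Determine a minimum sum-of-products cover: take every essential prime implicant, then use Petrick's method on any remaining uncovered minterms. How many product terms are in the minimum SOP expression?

Round 0: 0000✓ 0001✓ 0010✓ 0011✓ 0100✓ 0111✓ 1000✓ 1001✓ 1010✓ 1100✓ 1101✓ 1110✓
Round 1: -000✓ -001✓ -010✓ -100✓ 0-00✓ 0-11 00-0✓ 00-1✓ 000-✓ 001-✓ 1-00✓ 1-01✓ 1-10✓ 10-0✓ 100-✓ 11-0✓ 110-✓
Round 2: --00 -0-0 -00- 00-- 1--0 1-0-
PIs = {--00, -0-0, -00-, 0-11, 00--, 1--0, 1-0-}
Coverage chart:
  m0: --00,-0-0,-00-,00--
  m1: -00-,00--
  m3: 0-11,00--
  m4: --00 ←essential
  m7: 0-11 ←essential
  m8: --00,-0-0,-00-,1--0,1-0-
  m9: -00-,1-0-
  m10: -0-0,1--0
  m12: --00,1--0,1-0-
  m13: 1-0- ←essential
  m14: 1--0 ←essential
Essential: --00, 0-11, 1--0, 1-0-
Petrick residual → -00-
Min cover (5 terms): c'd' + b'c' + a'cd + ad' + ac'

5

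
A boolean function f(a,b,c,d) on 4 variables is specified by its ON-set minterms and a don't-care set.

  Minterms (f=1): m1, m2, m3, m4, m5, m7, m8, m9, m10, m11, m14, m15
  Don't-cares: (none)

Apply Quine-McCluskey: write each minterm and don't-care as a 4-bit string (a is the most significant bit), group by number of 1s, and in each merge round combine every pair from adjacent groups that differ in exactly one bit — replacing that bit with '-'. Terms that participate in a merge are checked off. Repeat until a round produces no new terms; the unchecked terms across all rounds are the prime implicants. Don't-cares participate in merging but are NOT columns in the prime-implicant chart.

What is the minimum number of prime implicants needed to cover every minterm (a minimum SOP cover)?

5

Round 0: 0001✓ 0010✓ 0011✓ 0100✓ 0101✓ 0111✓ 1000✓ 1001✓ 1010✓ 1011✓ 1110✓ 1111✓
Round 1: -001✓ -010✓ -011✓ -111✓ 0-01✓ 0-11✓ 00-1✓ 001-✓ 01-1✓ 010- 1-10✓ 1-11✓ 10-0✓ 10-1✓ 100-✓ 101-✓ 111-✓
Round 2: --11 -0-1 -01- 0--1 1-1- 10--
PIs = {--11, -0-1, -01-, 0--1, 010-, 1-1-, 10--}
Coverage chart:
  m1: -0-1,0--1
  m2: -01- ←essential
  m3: --11,-0-1,-01-,0--1
  m4: 010- ←essential
  m5: 0--1,010-
  m7: --11,0--1
  m8: 10-- ←essential
  m9: -0-1,10--
  m10: -01-,1-1-,10--
  m11: --11,-0-1,-01-,1-1-,10--
  m14: 1-1- ←essential
  m15: --11,1-1-
Essential: -01-, 010-, 1-1-, 10--
Petrick residual → 0--1
Min cover (5 terms): b'c + a'd + a'bc' + ac + ab'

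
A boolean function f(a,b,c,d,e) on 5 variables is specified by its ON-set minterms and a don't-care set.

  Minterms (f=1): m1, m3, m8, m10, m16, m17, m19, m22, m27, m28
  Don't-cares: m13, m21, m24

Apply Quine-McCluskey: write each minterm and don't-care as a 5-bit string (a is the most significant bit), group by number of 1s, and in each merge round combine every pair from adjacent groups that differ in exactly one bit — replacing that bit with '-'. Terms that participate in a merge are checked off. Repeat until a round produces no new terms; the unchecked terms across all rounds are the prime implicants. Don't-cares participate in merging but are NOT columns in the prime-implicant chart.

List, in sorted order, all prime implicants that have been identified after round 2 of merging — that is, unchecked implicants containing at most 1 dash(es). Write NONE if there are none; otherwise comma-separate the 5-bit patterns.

[col 0] 00001*, 00011*, 01000*, 01010*, 01101, 10000*, 10001*, 10011*, 10101*, 10110, 11000*, 11011*, 11100*
[col 1] -0001*, -0011*, -1000, 000-1*, 010-0, 1-000, 1-011, 10-01, 100-1*, 1000-, 11-00
[col 2] -00-1
Prime implicants: -00-1, -1000, 010-0, 01101, 1-000, 1-011, 10-01, 1000-, 10110, 11-00

-1000, 010-0, 01101, 1-000, 1-011, 10-01, 1000-, 10110, 11-00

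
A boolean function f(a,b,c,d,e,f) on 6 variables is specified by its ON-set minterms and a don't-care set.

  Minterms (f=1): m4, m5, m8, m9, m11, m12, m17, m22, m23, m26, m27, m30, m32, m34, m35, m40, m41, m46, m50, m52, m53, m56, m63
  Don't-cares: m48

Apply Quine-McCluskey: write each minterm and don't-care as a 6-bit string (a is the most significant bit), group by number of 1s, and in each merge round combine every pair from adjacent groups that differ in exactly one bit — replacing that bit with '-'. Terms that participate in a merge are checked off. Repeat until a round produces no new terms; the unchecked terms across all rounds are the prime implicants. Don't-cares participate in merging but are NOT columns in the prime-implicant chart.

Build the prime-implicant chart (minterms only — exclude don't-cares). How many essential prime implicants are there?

size-2^0 implicants → 000100(✓)  000101(✓)  001000(✓)  001001(✓)  001011(✓)  001100(✓)  010001  010110(✓)  010111(✓)  011010(✓)  011011(✓)  011110(✓)  100000(✓)  100010(✓)  100011(✓)  101000(✓)  101001(✓)  101110  110000(✓)  110010(✓)  110100(✓)  110101(✓)  111000(✓)  111111
size-2^1 implicants → -01000(✓)  -01001(✓)  0-1011  00-100  00010-  001-00  0010-1  00100-(✓)  01-110  01011-  011-10  01101-  1-0000(✓)  1-0010(✓)  1-1000(✓)  10-000(✓)  1000-0(✓)  10001-  10100-(✓)  11-000(✓)  110-00  1100-0(✓)  11010-
size-2^2 implicants → -0100-  1--000  1-00-0
Unchecked terms (primes): -0100-, 0-1011, 00-100, 00010-, 001-00, 0010-1, 01-110, 010001, 01011-, 011-10, 01101-, 1--000, 1-00-0, 10001-, 101110, 110-00, 11010-, 111111
Minterm coverage:
  m4 ⊆ 00-100,00010-
  m5 ⊆ 00010- [E]
  m8 ⊆ -0100-,001-00
  m9 ⊆ -0100-,0010-1
  m11 ⊆ 0-1011,0010-1
  m12 ⊆ 00-100,001-00
  m17 ⊆ 010001 [E]
  m22 ⊆ 01-110,01011-
  m23 ⊆ 01011- [E]
  m26 ⊆ 011-10,01101-
  m27 ⊆ 0-1011,01101-
  m30 ⊆ 01-110,011-10
  m32 ⊆ 1--000,1-00-0
  m34 ⊆ 1-00-0,10001-
  m35 ⊆ 10001- [E]
  m40 ⊆ -0100-,1--000
  m41 ⊆ -0100- [E]
  m46 ⊆ 101110 [E]
  m50 ⊆ 1-00-0 [E]
  m52 ⊆ 110-00,11010-
  m53 ⊆ 11010- [E]
  m56 ⊆ 1--000 [E]
  m63 ⊆ 111111 [E]
E = {-0100-, 00010-, 010001, 01011-, 1--000, 1-00-0, 10001-, 101110, 11010-, 111111}

10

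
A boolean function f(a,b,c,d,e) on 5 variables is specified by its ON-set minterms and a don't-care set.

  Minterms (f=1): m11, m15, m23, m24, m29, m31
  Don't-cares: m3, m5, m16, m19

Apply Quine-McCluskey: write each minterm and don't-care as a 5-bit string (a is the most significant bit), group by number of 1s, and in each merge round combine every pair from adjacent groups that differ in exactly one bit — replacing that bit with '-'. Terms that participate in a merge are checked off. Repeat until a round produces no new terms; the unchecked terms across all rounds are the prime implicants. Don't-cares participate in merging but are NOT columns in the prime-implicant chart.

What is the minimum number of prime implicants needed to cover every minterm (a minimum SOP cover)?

Round 0: 00011✓ 00101 01011✓ 01111✓ 10000✓ 10011✓ 10111✓ 11000✓ 11101✓ 11111✓
Round 1: -0011 -1111 0-011 01-11 1-000 1-111 10-11 111-1
PIs = {-0011, -1111, 0-011, 00101, 01-11, 1-000, 1-111, 10-11, 111-1}
Coverage chart:
  m11: 0-011,01-11
  m15: -1111,01-11
  m23: 1-111,10-11
  m24: 1-000 ←essential
  m29: 111-1 ←essential
  m31: -1111,1-111,111-1
Essential: 1-000, 111-1
Petrick residual → 01-11, 1-111
Min cover (4 terms): a'bde + ac'd'e' + acde + abce

4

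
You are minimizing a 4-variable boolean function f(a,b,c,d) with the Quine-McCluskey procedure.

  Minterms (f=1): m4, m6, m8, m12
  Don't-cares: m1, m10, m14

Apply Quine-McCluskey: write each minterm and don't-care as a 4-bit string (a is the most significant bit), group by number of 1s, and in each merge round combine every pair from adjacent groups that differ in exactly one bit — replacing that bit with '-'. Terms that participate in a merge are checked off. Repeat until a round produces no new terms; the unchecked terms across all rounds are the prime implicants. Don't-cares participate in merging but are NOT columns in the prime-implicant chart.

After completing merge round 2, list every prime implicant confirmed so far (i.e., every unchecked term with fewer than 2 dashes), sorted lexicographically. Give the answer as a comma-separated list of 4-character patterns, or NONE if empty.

size-2^0 implicants → 0001  0100(✓)  0110(✓)  1000(✓)  1010(✓)  1100(✓)  1110(✓)
size-2^1 implicants → -100(✓)  -110(✓)  01-0(✓)  1-00(✓)  1-10(✓)  10-0(✓)  11-0(✓)
size-2^2 implicants → -1-0  1--0
Unchecked terms (primes): -1-0, 0001, 1--0

0001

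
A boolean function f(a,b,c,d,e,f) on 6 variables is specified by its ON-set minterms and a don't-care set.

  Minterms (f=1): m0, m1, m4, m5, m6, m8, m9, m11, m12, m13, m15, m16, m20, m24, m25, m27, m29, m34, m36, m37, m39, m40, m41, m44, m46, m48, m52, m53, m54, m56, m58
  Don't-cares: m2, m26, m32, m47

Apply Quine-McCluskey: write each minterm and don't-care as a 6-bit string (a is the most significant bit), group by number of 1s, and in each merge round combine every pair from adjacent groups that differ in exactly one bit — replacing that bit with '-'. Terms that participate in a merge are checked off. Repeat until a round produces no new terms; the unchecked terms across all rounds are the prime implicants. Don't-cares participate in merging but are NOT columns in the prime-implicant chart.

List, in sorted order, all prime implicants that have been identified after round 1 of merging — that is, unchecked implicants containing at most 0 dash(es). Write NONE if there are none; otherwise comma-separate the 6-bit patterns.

Round 0: 000000✓ 000001✓ 000010✓ 000100✓ 000101✓ 000110✓ 001000✓ 001001✓ 001011✓ 001100✓ 001101✓ 001111✓ 010000✓ 010100✓ 011000✓ 011001✓ 011010✓ 011011✓ 011101✓ 100000✓ 100010✓ 100100✓ 100101✓ 100111✓ 101000✓ 101001✓ 101100✓ 101110✓ 101111✓ 110000✓ 110100✓ 110101✓ 110110✓ 111000✓ 111010✓
Round 1: -00000✓ -00010✓ -00100✓ -00101✓ -01000✓ -01001✓ -01100✓ -01111 -10000✓ -10100✓ -11000✓ -11010✓ 0-0000✓ 0-0100✓ 0-1000✓ 0-1001✓ 0-1011✓ 0-1101✓ 00-000✓ 00-001✓ 00-100✓ 00-101✓ 000-00✓ 000-01✓ 000-10✓ 0000-0✓ 00000-✓ 0001-0✓ 00010-✓ 001-00✓ 001-01✓ 001-11✓ 0010-1✓ 00100-✓ 0011-1✓ 00110-✓ 01-000✓ 010-00✓ 011-01✓ 0110-0✓ 0110-1✓ 01100-✓ 01101-✓ 1-0000✓ 1-0100✓ 1-0101✓ 1-1000✓ 10-000✓ 10-100✓ 10-111 100-00✓ 1000-0✓ 1001-1 10010-✓ 101-00✓ 10100-✓ 1011-0 10111- 11-000✓ 110-00✓ 1101-0 11010-✓ 1110-0✓
Round 2: --0000✓ --0100✓ --1000✓ -0-000✓ -0-100✓ -00-00✓ -000-0 -0010- -01-00✓ -0100- -1-000✓ -10-00✓ -110-0 0--000✓ 0-0-00✓ 0-1-01 0-10-1 0-100- 00--00✓ 00--01✓ 00-00-✓ 00-10-✓ 000--0 000-0-✓ 001--1 001-0-✓ 0110-- 1--000✓ 1-0-00✓ 1-010- 10--00✓
Round 3: ---000 --0-00 -0--00 00--0-
PIs = {---000, --0-00, -0--00, -000-0, -0010-, -0100-, -01111, -110-0, 0-1-01, 0-10-1, 0-100-, 00--0-, 000--0, 001--1, 0110--, 1-010-, 10-111, 1001-1, 1011-0, 10111-, 1101-0}

NONE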